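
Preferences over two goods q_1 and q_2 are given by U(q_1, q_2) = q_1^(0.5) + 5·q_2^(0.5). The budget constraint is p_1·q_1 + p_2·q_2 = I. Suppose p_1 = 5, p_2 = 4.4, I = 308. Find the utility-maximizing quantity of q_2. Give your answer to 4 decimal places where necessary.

Substitute q_2 = (q_2/q_1)·q_1 into the budget: q_1* = I/(p_1 + p_2·(q_2/q_1)).
Numerically q_2/q_1 = 32.283058, so q_1* = 308/(5 + 4.4·32.283058) = 2.0946 and q_2* = 32.283058·2.0946 = 67.6198.

q_2* = 67.6198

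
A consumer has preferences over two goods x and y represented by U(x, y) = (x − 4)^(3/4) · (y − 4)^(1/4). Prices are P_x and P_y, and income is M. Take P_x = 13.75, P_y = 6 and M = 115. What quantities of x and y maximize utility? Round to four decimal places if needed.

x* = 5.9636, y* = 5.5

MRS = 3·(y−4)/(x−4). Tangency with P_x/P_y gives y−4 = (1/3)·(P_x/P_y)·(x−4).
Substituting into the budget: x* = 4 + 0.75·(M − 4·P_x − 4·P_y)/P_x, and y* = 4 + 0.25·(…)/P_y.
Discretionary income = 115 − 4·13.75 − 4·6 = 36; x* = 4 + 0.75·36/13.75 = 5.9636; y* = 4 + 0.25·36/6 = 5.5.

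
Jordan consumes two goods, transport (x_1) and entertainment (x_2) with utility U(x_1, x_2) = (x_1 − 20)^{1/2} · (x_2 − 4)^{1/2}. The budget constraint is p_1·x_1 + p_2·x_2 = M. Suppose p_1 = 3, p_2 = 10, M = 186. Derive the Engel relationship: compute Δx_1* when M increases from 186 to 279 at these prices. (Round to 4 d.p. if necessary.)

Δx_1* = 15.5

This is Cobb-Douglas in (x_1−20, x_2−4): tangency gives 0.5·p_2·(x_2−4) = 0.5·p_1·(x_1−20).
Substituting into the budget: x_1* = 20 + 0.5·(M − 20·p_1 − 4·p_2)/p_1, and x_2* = 4 + 0.5·(…)/p_2.
Discretionary income = 186 − 20·3 − 4·10 = 86; x_1* = 20 + 0.5·86/3 = 34.3333.
At M' = 279: x_1* = 49.8333. Change: 49.8333 − 34.3333 = 15.5.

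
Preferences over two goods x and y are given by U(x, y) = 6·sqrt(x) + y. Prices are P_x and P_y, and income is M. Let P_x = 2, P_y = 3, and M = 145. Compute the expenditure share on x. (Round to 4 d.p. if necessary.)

MU_x = 3/√x, MU_y = 1. Tangency: 3/√x = P_x/P_y.
Thus x* = (3·P_y/P_x)² — independent of M — with the rest of income spent on y.
Plugging in: x* = (3·3/2)² = 20.25, y* = 34.8333.
Expenditure on x: 2·20.25 = 40.5; share = 0.2793.

share on x = 0.2793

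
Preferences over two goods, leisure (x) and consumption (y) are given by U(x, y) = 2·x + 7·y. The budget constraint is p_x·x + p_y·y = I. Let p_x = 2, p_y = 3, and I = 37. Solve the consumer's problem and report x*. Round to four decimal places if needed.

x* = 0

y gives more utility per dollar, so spend all income on y: y* = I/p_y, x* = 0.
Numerically: x* = 0, y* = 12.3333.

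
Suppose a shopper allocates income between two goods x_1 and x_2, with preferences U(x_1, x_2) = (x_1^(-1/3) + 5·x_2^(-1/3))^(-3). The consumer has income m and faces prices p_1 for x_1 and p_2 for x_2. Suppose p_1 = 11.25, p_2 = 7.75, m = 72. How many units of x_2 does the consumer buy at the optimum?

x_2* = 6.9943

From the CES first-order condition, (1/5)·(x_2/x_1)^(4/3) = p_1/p_2.
Hence x_2/x_1 = (5·p_1/p_2)^(1/(4/3)), i.e. raised to the 0.75 power.
With the ratio pinned down, the budget gives x_1* = m/(p_1 + p_2·(x_2/x_1)) and x_2* = (x_2/x_1)·x_1*.
Numerically x_2/x_1 = 4.421968, so x_1* = 72/(11.25 + 7.75·4.421968) = 1.5817 and x_2* = 4.421968·1.5817 = 6.9943.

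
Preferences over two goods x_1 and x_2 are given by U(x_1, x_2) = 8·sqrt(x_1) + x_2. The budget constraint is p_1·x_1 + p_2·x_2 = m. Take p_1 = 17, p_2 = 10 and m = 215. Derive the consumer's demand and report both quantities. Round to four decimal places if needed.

Thus x_1* = (4·p_2/p_1)² — independent of m — with the rest of income spent on x_2.
Plugging in: x_1* = (4·10/17)² = 5.5363, x_2* = 12.0882.

x_1* = 5.5363, x_2* = 12.0882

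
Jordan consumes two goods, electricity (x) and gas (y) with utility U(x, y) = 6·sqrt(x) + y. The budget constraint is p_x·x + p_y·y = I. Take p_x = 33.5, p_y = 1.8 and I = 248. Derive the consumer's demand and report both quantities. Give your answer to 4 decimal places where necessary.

x* = 0.026, y* = 137.2942

Utility is quasi-linear in y; the FOC for x is 3/√x = p_x/p_y.
Thus x* = (3·p_y/p_x)² — independent of I — with the rest of income spent on y.
Plugging in: x* = (3·1.8/33.5)² = 0.026, y* = 137.2942.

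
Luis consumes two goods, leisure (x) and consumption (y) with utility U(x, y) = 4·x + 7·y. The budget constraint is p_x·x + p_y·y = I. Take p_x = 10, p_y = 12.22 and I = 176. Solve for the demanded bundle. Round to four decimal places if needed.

x* = 0, y* = 14.4026

Linear utility — the consumer picks whichever good has higher MU/price: 4/10 = 0.4 vs 7/12.22 = 0.5728.
y gives more utility per dollar, so spend all income on y: y* = I/p_y, x* = 0.
Numerically: x* = 0, y* = 14.4026.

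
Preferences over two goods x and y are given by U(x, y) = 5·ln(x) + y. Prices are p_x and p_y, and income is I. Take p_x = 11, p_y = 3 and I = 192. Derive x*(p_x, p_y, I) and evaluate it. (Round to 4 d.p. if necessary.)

x* = 1.3636

Set MRS = p_x/p_y: (5/x)/1 = p_x/p_y.
So x*(p_x,p_y) = 5·p_y/p_x, independent of income; and y* = (I − 5·p_y)/p_y.
At the given prices: x* = 5·3/11 = 1.3636.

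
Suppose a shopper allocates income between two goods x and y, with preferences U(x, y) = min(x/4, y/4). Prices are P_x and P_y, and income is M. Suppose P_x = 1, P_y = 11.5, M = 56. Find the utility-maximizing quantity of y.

y* = 4.48

Leontief preferences: the optimum is at the kink where x/4 = y/4, i.e. y = x.
Budget: P_x·x + P_y·x = M, so (4·P_x + 4·P_y)·x = 4·M.
Demand: x*(P_x,P_y,M) = 4·M/(4·P_x + 4·P_y), y* = 4·M/(4·P_x + 4·P_y).
Here 4·1 + 4·11.5 = 50, giving y* = 4.48.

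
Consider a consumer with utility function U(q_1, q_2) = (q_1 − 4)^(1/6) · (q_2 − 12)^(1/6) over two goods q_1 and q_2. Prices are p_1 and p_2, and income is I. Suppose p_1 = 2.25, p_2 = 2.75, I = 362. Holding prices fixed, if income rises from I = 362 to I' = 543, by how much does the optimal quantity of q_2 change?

Δq_2* = 32.9091

Discretionary income = 362 − 4·2.25 − 12·2.75 = 320; q_2* = 12 + 0.5·320/2.75 = 70.1818.
At I' = 543: q_2* = 103.0909. Change: 103.0909 − 70.1818 = 32.9091.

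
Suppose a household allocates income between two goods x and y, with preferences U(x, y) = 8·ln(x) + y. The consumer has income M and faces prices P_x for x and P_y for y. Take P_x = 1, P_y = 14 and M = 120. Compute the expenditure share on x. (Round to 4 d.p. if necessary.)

share on x = 0.9333

Set MRS = P_x/P_y: (8/x)/1 = P_x/P_y.
So x*(P_x,P_y) = 8·P_y/P_x, independent of income; and y* = (M − 8·P_y)/P_y.
At the given prices: x* = 8·14/1 = 112, and y* = 0.5714.
Expenditure on x: 1·112 = 112; share = 0.9333.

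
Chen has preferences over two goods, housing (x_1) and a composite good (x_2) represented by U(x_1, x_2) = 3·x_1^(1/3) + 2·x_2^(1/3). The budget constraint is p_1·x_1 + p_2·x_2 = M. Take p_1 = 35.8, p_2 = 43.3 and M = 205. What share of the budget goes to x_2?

MU_x_1 ∝ 3·x_1^(-2/3), MU_x_2 ∝ 2·x_2^(-2/3), so MRS = (3/2)·(x_2/x_1)^(2/3) = p_1/p_2.
Solve for the ratio: x_2/x_1 = [(2/3)·p_1/p_2]^(1.5).
With the ratio pinned down, the budget gives x_1* = M/(p_1 + p_2·(x_2/x_1)) and x_2* = (x_2/x_1)·x_1*.
Numerically x_2/x_1 = 0.409219, so x_1* = 205/(35.8 + 43.3·0.409219) = 3.8304 and x_2* = 0.409219·3.8304 = 1.5675.
Expenditure on x_2: 43.3·1.5675 = 67.8716; share = 0.3311.

share on x_2 = 0.3311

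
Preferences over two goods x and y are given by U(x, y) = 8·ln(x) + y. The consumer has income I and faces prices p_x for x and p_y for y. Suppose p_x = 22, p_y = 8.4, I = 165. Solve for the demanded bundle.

x* = 3.0545, y* = 11.6429

MU_x = 8/x, MU_y = 1. Tangency: 8/x = p_x/p_y.
So x*(p_x,p_y) = 8·p_y/p_x, independent of income; and y* = (I − 8·p_y)/p_y.
At the given prices: x* = 8·8.4/22 = 3.0545, and y* = 11.6429.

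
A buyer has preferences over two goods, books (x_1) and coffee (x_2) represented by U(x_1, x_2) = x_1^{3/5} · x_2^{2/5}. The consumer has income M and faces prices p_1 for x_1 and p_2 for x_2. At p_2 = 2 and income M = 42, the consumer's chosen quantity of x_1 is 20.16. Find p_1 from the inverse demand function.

MU_x_1/MU_x_2 = (0.6·x_2)/(0.4·x_1); tangency sets this equal to p_1/p_2.
So 0.6·p_2·x_2 = 0.4·p_1·x_1; combined with the budget, a share 0.6 of income goes to x_1.
Demand: x_1*(p_1,p_2,M) = 0.6·M/p_1 and x_2* = 0.4·M/p_2.
Set x_1* = 20.16 in the demand function and solve for p_1: p_1 = 1.25.

p_1 = 1.25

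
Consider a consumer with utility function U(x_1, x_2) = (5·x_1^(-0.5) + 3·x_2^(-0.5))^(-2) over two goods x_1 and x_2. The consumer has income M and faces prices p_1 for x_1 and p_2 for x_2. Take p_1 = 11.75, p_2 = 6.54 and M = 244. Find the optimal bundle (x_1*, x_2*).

MRS = MU_x_1/MU_x_2 = (5/3)·(x_2/x_1)^(1.5). Set equal to p_1/p_2.
Hence x_2/x_1 = ((3/5)·p_1/p_2)^(1/(1.5)), i.e. raised to the 2/3 power.
With the ratio pinned down, the budget gives x_1* = M/(p_1 + p_2·(x_2/x_1)) and x_2* = (x_2/x_1)·x_1*.
Numerically x_2/x_1 = 1.051334, so x_1* = 244/(11.75 + 6.54·1.051334) = 13.1002 and x_2* = 1.051334·13.1002 = 13.7726.

x_1* = 13.1002, x_2* = 13.7726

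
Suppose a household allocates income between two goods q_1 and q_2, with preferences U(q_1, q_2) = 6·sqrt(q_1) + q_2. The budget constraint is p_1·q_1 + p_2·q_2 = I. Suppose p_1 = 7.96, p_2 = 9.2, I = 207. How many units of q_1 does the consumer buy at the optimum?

q_1* = 12.0224

Solve: √q_1 = 3·p_2/p_1, so q_1*(p_1,p_2) = (3·p_2/p_1)², and q_2* = (I − p_1·q_1*)/p_2.
Plugging in: q_1* = (3·9.2/7.96)² = 12.0224.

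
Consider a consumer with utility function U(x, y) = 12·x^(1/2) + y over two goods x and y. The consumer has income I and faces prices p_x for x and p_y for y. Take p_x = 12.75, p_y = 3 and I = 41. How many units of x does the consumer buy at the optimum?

Plugging in: x* = (6·3/12.75)² = 1.9931.

x* = 1.9931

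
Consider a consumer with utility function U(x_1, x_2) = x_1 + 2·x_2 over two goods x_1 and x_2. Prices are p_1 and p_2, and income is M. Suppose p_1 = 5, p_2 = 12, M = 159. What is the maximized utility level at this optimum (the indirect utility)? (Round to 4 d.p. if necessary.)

Perfect substitutes: compare marginal utility per dollar. 1/p_1 vs 2/p_2 → 0.2 vs 0.1667.
x_1 gives more utility per dollar, so spend all income on x_1: x_1* = M/p_1, x_2* = 0.
Numerically: x_1* = 31.8, x_2* = 0.
Utility at the optimum: U(31.8, 0) = 31.8.

V = 31.8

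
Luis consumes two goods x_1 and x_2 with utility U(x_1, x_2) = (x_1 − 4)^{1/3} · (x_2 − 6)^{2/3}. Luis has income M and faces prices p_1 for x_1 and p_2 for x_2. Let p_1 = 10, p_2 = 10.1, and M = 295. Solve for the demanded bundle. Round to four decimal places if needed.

x_1* = 10.48, x_2* = 18.8317

Let x_1' = x_1−4, x_2' = x_2−6. MRS = (1/2)·x_2'/x_1' = p_1/p_2.
Substituting into the budget: x_1* = 4 + 1/3·(M − 4·p_1 − 6·p_2)/p_1, and x_2* = 6 + 2/3·(…)/p_2.
Discretionary income = 295 − 4·10 − 6·10.1 = 194.4; x_1* = 4 + 1/3·194.4/10 = 10.48; x_2* = 6 + 2/3·194.4/10.1 = 18.8317.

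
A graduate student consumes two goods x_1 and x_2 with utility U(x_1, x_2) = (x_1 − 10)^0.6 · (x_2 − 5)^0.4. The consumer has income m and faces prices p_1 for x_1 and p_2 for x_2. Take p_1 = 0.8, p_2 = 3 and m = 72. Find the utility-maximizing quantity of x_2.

MRS = (3/2)·(x_2−5)/(x_1−10). Tangency with p_1/p_2 gives x_2−5 = (2/3)·(p_1/p_2)·(x_1−10).
Substituting into the budget: x_1* = 10 + 0.6·(m − 10·p_1 − 5·p_2)/p_1, and x_2* = 5 + 0.4·(…)/p_2.
Discretionary income = 72 − 10·0.8 − 5·3 = 49; x_2* = 5 + 0.4·49/3 = 11.5333.

x_2* = 11.5333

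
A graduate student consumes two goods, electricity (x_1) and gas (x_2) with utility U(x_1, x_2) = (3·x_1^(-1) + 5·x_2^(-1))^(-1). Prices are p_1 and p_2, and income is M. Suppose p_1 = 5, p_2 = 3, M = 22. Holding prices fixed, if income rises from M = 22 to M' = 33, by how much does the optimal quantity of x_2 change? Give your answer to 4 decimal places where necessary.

MU_x_1 ∝ 3·x_1^(-2), MU_x_2 ∝ 5·x_2^(-2), so MRS = (3/5)·(x_2/x_1)^(2) = p_1/p_2.
Hence x_2/x_1 = ((5/3)·p_1/p_2)^(1/(2)), i.e. raised to the 0.5 power.
With the ratio pinned down, the budget gives x_1* = M/(p_1 + p_2·(x_2/x_1)) and x_2* = (x_2/x_1)·x_1*.
Numerically x_2/x_1 = 1.666667, so x_1* = 22/(5 + 3·1.666667) = 2.2 and x_2* = 1.666667·2.2 = 3.6667.
At M' = 33: x_2* = 5.5. Change: 5.5 − 3.6667 = 1.8333.

Δx_2* = 1.8333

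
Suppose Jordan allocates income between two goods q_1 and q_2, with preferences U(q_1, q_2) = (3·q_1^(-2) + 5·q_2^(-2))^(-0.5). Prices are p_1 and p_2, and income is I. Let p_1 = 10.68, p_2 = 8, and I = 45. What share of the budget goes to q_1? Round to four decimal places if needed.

share on q_1 = 0.5056

Substitute q_2 = (q_2/q_1)·q_1 into the budget: q_1* = I/(p_1 + p_2·(q_2/q_1)).
Numerically q_2/q_1 = 1.305499, so q_1* = 45/(10.68 + 8·1.305499) = 2.1303 and q_2* = 1.305499·2.1303 = 2.7811.
Expenditure on q_1: 10.68·2.1303 = 22.7514; share = 0.5056.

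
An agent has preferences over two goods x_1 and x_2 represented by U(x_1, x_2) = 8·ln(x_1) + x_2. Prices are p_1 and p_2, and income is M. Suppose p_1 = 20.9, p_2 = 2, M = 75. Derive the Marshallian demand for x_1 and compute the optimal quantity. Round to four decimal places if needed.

So x_1*(p_1,p_2) = 8·p_2/p_1, independent of income; and x_2* = (M − 8·p_2)/p_2.
At the given prices: x_1* = 8·2/20.9 = 0.7656.

x_1* = 0.7656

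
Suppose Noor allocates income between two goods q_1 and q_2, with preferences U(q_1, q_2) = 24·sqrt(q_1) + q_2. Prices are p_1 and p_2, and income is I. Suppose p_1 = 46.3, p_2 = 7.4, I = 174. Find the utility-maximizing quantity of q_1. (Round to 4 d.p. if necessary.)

Plugging in: q_1* = (12·7.4/46.3)² = 3.6784.

q_1* = 3.6784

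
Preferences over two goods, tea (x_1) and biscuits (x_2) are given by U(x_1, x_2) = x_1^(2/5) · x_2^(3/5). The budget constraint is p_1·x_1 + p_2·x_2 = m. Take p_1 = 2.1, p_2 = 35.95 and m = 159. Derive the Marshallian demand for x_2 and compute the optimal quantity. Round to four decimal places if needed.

Tangency: MRS = (2/3)·x_2/x_1 = p_1/p_2.
Rearranging, p_2·x_2 = (3/2)·p_1·x_1. Substituting into the budget gives p_1·x_1·(1 + (3/2)) = m.
Demand: x_1*(p_1,p_2,m) = 0.4·m/p_1 and x_2* = 0.6·m/p_2.
At p_1=2.1, p_2=35.95, m=159: x_2* = 0.6·159/35.95 = 2.6537.

x_2* = 2.6537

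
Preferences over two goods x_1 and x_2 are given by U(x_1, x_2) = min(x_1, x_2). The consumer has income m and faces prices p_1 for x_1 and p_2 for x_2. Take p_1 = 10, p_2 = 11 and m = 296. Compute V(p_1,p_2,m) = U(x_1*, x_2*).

With perfect complements, no substitution: consume in ratio x_1:x_2 = 1:1.
Budget: p_1·x_1 + p_2·x_1 = m, so (p_1 + p_2)·x_1 = m.
Demand: x_1*(p_1,p_2,m) = m/(p_1 + p_2), x_2* = m/(p_1 + p_2).
Here 10 + 11 = 21, giving x_1* = 14.0952 and x_2* = 14.0952.
Utility at the optimum: U(14.0952, 14.0952) = 14.0952.

V = 14.0952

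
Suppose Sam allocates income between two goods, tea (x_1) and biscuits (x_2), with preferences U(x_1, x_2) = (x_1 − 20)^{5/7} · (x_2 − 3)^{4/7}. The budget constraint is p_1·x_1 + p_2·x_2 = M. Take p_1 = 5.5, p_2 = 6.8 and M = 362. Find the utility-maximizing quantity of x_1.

MRS = (5/4)·(x_2−3)/(x_1−20). Tangency with p_1/p_2 gives x_2−3 = (4/5)·(p_1/p_2)·(x_1−20).
Substituting into the budget: x_1* = 20 + 5/9·(M − 20·p_1 − 3·p_2)/p_1, and x_2* = 3 + 4/9·(…)/p_2.
Discretionary income = 362 − 20·5.5 − 3·6.8 = 231.6; x_1* = 20 + 5/9·231.6/5.5 = 43.3939.

x_1* = 43.3939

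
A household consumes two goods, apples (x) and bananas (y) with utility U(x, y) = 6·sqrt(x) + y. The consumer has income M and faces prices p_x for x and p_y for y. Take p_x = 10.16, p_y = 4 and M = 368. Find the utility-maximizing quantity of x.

Plugging in: x* = (3·4/10.16)² = 1.395.

x* = 1.395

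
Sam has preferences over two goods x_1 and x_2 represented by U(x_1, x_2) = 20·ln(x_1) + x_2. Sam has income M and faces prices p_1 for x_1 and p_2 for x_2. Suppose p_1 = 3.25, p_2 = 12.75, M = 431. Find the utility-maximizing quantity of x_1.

x_1* = 78.4615

MU_x_1 = 20/x_1, MU_x_2 = 1. Tangency: 20/x_1 = p_1/p_2.
So x_1*(p_1,p_2) = 20·p_2/p_1, independent of income; and x_2* = (M − 20·p_2)/p_2.
At the given prices: x_1* = 20·12.75/3.25 = 78.4615.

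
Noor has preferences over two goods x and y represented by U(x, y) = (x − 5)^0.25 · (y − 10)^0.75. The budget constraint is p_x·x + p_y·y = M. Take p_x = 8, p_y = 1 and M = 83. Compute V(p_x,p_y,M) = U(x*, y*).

V = 11.1821

Substituting into the budget: x* = 5 + 0.25·(M − 5·p_x − 10·p_y)/p_x, and y* = 10 + 0.75·(…)/p_y.
Discretionary income = 83 − 5·8 − 10·1 = 33; x* = 5 + 0.25·33/8 = 6.0312; y* = 10 + 0.75·33/1 = 34.75.
Utility at the optimum: U(6.0312, 34.75) = 11.1821.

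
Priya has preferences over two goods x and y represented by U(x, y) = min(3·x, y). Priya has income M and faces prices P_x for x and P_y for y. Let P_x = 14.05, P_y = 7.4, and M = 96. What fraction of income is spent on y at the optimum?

With perfect complements, no substitution: consume in ratio x:y = 1:3.
Budget: P_x·x + P_y·3·x = M, so (P_x + 3·P_y)·x = M.
Demand: x*(P_x,P_y,M) = M/(P_x + 3·P_y), y* = 3·M/(P_x + 3·P_y).
Here 14.05 + 3·7.4 = 36.25, giving x* = 2.6483 and y* = 7.9448.
Expenditure on y: 7.4·7.9448 = 58.7917; share = 0.6124.

share on y = 0.6124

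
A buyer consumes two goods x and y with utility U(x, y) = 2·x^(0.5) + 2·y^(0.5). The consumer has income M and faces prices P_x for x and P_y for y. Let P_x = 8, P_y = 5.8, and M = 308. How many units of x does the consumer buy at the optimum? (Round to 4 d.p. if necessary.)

MU_x ∝ 2·x^(-0.5), MU_y ∝ 2·y^(-0.5), so MRS = (y/x)^(0.5) = P_x/P_y.
Hence y/x = (P_x/P_y)^(1/(0.5)), i.e. raised to the 2 power.
Substitute y = (y/x)·x into the budget: x* = M/(P_x + P_y·(y/x)).
Numerically y/x = 1.902497, so x* = 308/(8 + 5.8·1.902497) = 16.1812.

x* = 16.1812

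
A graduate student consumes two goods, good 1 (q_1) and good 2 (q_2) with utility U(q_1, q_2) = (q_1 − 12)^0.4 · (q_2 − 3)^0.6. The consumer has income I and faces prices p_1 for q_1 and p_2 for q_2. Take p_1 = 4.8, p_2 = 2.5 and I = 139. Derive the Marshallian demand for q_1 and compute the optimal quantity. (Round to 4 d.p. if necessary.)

q_1* = 18.1583

After buying the subsistence bundle (12, 3), a share 0.4 of the remaining income goes to q_1: q_1* = 12 + 0.4·(I − 12p_1 − 3p_2)/p_1.
Discretionary income = 139 − 12·4.8 − 3·2.5 = 73.9; q_1* = 12 + 0.4·73.9/4.8 = 18.1583.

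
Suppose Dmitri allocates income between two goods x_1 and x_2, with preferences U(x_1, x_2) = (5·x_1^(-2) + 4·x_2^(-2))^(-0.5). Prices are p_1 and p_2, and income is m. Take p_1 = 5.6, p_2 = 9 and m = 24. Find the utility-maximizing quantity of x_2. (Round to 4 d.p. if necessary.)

x_2* = 1.4938

From the CES first-order condition, (5/4)·(x_2/x_1)^(3) = p_1/p_2.
Solve for the ratio: x_2/x_1 = [(4/5)·p_1/p_2]^(1/3).
With the ratio pinned down, the budget gives x_1* = m/(p_1 + p_2·(x_2/x_1)) and x_2* = (x_2/x_1)·x_1*.
Numerically x_2/x_1 = 0.792523, so x_1* = 24/(5.6 + 9·0.792523) = 1.8849 and x_2* = 0.792523·1.8849 = 1.4938.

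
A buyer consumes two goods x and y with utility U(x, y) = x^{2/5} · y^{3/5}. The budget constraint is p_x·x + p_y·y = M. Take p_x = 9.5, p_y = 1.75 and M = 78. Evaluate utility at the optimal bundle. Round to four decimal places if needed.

Tangency: MRS = (2/3)·y/x = p_x/p_y.
So 0.4·p_y·y = 0.6·p_x·x; combined with the budget, a share 0.4 of income goes to x.
Demand: x*(p_x,p_y,M) = 0.4·M/p_x and y* = 0.6·M/p_y.
At p_x=9.5, p_y=1.75, M=78: x* = 0.4·78/9.5 = 3.2842, y* = 26.7429.
Utility at the optimum: U(3.2842, 26.7429) = 11.5584.

V = 11.5584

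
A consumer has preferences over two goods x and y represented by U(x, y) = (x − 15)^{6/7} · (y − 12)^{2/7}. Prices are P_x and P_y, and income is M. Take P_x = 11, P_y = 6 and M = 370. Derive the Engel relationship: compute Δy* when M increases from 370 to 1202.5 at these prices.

This is Cobb-Douglas in (x−15, y−12): tangency gives 6/7·P_y·(y−12) = 2/7·P_x·(x−15).
After buying the subsistence bundle (15, 12), a share 0.75 of the remaining income goes to x: x* = 15 + 0.75·(M − 15P_x − 12P_y)/P_x.
Discretionary income = 370 − 15·11 − 12·6 = 133; y* = 12 + 0.25·133/6 = 17.5417.
At M' = 1202.5: y* = 52.2292. Change: 52.2292 − 17.5417 = 34.6875.

Δy* = 34.6875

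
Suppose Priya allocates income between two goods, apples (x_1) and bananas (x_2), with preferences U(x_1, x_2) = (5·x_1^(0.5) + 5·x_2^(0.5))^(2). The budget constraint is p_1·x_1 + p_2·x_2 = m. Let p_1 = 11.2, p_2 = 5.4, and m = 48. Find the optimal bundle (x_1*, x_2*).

x_1* = 1.3941, x_2* = 5.9973

With the ratio pinned down, the budget gives x_1* = m/(p_1 + p_2·(x_2/x_1)) and x_2* = (x_2/x_1)·x_1*.
Numerically x_2/x_1 = 4.301783, so x_1* = 48/(11.2 + 5.4·4.301783) = 1.3941 and x_2* = 4.301783·1.3941 = 5.9973.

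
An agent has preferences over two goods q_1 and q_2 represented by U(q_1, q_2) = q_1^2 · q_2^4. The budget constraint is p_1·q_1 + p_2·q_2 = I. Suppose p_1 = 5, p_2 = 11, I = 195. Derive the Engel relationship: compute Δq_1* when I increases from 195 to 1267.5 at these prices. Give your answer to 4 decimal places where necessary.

The MRS is (1/2)·q_2/q_1. Set MRS = p_1/p_2.
Rearranging, p_2·q_2 = 2·p_1·q_1. Substituting into the budget gives p_1·q_1·(1 + 2) = I.
Demand: q_1*(p_1,p_2,I) = 1/3·I/p_1 and q_2* = 2/3·I/p_2.
At p_1=5, p_2=11, I=195: q_1* = 1/3·195/5 = 13.
At I' = 1267.5: q_1* = 84.5. Change: 84.5 − 13 = 71.5.

Δq_1* = 71.5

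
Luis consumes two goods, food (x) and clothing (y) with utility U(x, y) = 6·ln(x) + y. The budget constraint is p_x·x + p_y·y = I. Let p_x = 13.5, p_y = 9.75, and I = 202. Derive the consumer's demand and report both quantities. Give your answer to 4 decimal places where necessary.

MU_x = 6/x, MU_y = 1. Tangency: 6/x = p_x/p_y.
So x*(p_x,p_y) = 6·p_y/p_x, independent of income; and y* = (I − 6·p_y)/p_y.
At the given prices: x* = 6·9.75/13.5 = 4.3333, and y* = 14.7179.

x* = 4.3333, y* = 14.7179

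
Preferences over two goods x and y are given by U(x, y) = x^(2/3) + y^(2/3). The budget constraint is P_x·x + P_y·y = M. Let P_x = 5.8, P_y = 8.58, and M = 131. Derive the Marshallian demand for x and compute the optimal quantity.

x* = 15.5022

MRS = MU_x/MU_y = (y/x)^(1/3). Set equal to P_x/P_y.
Solve for the ratio: y/x = [P_x/P_y]^(3).
Substitute y = (y/x)·x into the budget: x* = M/(P_x + P_y·(y/x)).
Numerically y/x = 0.308903, so x* = 131/(5.8 + 8.58·0.308903) = 15.5022.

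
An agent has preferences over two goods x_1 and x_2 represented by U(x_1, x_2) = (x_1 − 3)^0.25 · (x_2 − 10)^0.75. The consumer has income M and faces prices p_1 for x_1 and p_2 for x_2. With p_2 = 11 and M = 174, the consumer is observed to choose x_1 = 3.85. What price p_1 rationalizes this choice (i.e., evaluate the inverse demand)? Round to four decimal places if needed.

p_1 = 10

Let x_1' = x_1−3, x_2' = x_2−10. MRS = (1/3)·x_2'/x_1' = p_1/p_2.
Substituting into the budget: x_1* = 3 + 0.25·(M − 3·p_1 − 10·p_2)/p_1, and x_2* = 10 + 0.75·(…)/p_2.
Set x_1* = 3.85 in the demand function and solve for p_1: p_1 = 10.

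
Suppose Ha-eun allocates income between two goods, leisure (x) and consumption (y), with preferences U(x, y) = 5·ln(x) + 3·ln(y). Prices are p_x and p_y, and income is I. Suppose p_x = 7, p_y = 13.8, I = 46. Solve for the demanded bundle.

x* = 4.1071, y* = 1.25

MU_x/MU_y = (5·y)/(3·x); tangency sets this equal to p_x/p_y.
Rearranging, p_y·y = (3/5)·p_x·x. Substituting into the budget gives p_x·x·(1 + (3/5)) = I.
Demand: x*(p_x,p_y,I) = 0.625·I/p_x and y* = 0.375·I/p_y.
At p_x=7, p_y=13.8, I=46: x* = 0.625·46/7 = 4.1071, y* = 1.25.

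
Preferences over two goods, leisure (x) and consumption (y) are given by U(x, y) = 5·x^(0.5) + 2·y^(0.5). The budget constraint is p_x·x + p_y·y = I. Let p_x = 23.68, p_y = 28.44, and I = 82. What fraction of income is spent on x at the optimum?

MRS = MU_x/MU_y = (5/2)·(y/x)^(0.5). Set equal to p_x/p_y.
Solve for the ratio: y/x = [(2/5)·p_x/p_y]^(2).
With the ratio pinned down, the budget gives x* = I/(p_x + p_y·(y/x)) and y* = (y/x)·x*.
Numerically y/x = 0.110924, so x* = 82/(23.68 + 28.44·0.110924) = 3.0557 and y* = 0.110924·3.0557 = 0.339.
Expenditure on x: 23.68·3.0557 = 72.3601; share = 0.8824.

share on x = 0.8824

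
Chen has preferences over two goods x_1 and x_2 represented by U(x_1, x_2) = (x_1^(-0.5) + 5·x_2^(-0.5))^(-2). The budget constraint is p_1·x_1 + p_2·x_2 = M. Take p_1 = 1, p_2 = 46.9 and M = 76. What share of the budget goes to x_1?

MRS = MU_x_1/MU_x_2 = (1/5)·(x_2/x_1)^(1.5). Set equal to p_1/p_2.
Solve for the ratio: x_2/x_1 = [5·p_1/p_2]^(2/3).
With the ratio pinned down, the budget gives x_1* = M/(p_1 + p_2·(x_2/x_1)) and x_2* = (x_2/x_1)·x_1*.
Numerically x_2/x_1 = 0.224835, so x_1* = 76/(1 + 46.9·0.224835) = 6.5831 and x_2* = 0.224835·6.5831 = 1.4801.
Expenditure on x_1: 1·6.5831 = 6.5831; share = 0.0866.

share on x_1 = 0.0866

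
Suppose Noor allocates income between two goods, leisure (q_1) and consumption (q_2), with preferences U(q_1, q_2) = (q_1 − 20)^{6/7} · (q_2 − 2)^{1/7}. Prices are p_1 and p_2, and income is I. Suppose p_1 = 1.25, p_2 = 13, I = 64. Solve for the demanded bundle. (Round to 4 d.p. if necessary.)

q_1* = 28.9143, q_2* = 2.1429

This is Cobb-Douglas in (q_1−20, q_2−2): tangency gives 6/7·p_2·(q_2−2) = 1/7·p_1·(q_1−20).
After buying the subsistence bundle (20, 2), a share 6/7 of the remaining income goes to q_1: q_1* = 20 + 6/7·(I − 20p_1 − 2p_2)/p_1.
Discretionary income = 64 − 20·1.25 − 2·13 = 13; q_1* = 20 + 6/7·13/1.25 = 28.9143; q_2* = 2 + 1/7·13/13 = 2.1429.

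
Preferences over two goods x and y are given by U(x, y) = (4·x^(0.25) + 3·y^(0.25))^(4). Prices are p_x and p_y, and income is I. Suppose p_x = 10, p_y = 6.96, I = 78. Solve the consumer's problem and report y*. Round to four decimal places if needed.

y* = 4.8714

From the CES first-order condition, (4/3)·(y/x)^(0.75) = p_x/p_y.
Solve for the ratio: y/x = [(3/4)·p_x/p_y]^(4/3).
With the ratio pinned down, the budget gives x* = I/(p_x + p_y·(y/x)) and y* = (y/x)·x*.
Numerically y/x = 1.104764, so x* = 78/(10 + 6.96·1.104764) = 4.4095 and y* = 1.104764·4.4095 = 4.8714.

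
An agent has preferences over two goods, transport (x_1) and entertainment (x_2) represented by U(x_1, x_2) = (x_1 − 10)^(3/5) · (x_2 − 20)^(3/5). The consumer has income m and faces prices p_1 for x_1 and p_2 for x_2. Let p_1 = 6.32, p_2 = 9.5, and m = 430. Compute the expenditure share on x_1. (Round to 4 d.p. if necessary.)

share on x_1 = 0.3526

Let x_1' = x_1−10, x_2' = x_2−20. MRS = x_2'/x_1' = p_1/p_2.
Substituting into the budget: x_1* = 10 + 0.5·(m − 10·p_1 − 20·p_2)/p_1, and x_2* = 20 + 0.5·(…)/p_2.
Discretionary income = 430 − 10·6.32 − 20·9.5 = 176.8; x_1* = 10 + 0.5·176.8/6.32 = 23.9873; x_2* = 20 + 0.5·176.8/9.5 = 29.3053.
Expenditure on x_1: 6.32·23.9873 = 151.6; share = 0.3526.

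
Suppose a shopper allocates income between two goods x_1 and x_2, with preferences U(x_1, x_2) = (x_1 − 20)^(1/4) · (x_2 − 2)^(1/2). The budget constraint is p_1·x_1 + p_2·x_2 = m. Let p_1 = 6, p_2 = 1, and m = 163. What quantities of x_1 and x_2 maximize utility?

x_1* = 22.2778, x_2* = 29.3333

This is Cobb-Douglas in (x_1−20, x_2−2): tangency gives 0.25·p_2·(x_2−2) = 0.5·p_1·(x_1−20).
Substituting into the budget: x_1* = 20 + 1/3·(m − 20·p_1 − 2·p_2)/p_1, and x_2* = 2 + 2/3·(…)/p_2.
Discretionary income = 163 − 20·6 − 2·1 = 41; x_1* = 20 + 1/3·41/6 = 22.2778; x_2* = 2 + 2/3·41/1 = 29.3333.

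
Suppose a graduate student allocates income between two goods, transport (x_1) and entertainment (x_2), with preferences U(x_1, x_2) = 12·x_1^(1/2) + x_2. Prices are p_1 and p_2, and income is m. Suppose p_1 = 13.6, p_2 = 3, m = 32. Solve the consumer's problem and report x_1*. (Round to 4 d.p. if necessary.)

x_1* = 1.7517

Utility is quasi-linear in x_2; the FOC for x_1 is 6/√x_1 = p_1/p_2.
Thus x_1* = (6·p_2/p_1)² — independent of m — with the rest of income spent on x_2.
Plugging in: x_1* = (6·3/13.6)² = 1.7517.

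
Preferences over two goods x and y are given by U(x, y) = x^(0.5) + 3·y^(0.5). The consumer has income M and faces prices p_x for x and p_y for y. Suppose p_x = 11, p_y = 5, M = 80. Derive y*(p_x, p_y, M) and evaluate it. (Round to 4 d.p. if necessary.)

Numerically y/x = 43.56, so x* = 80/(11 + 5·43.56) = 0.3497 and y* = 43.56·0.3497 = 15.2308.

y* = 15.2308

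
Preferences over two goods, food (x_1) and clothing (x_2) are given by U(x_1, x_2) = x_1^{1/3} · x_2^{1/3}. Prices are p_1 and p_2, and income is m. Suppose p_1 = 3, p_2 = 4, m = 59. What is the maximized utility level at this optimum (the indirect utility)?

Tangency: MRS = x_2/x_1 = p_1/p_2.
Rearranging, p_2·x_2 = p_1·x_1. Substituting into the budget gives p_1·x_1·(1 + 1) = m.
Demand: x_1*(p_1,p_2,m) = 0.5·m/p_1 and x_2* = 0.5·m/p_2.
At p_1=3, p_2=4, m=59: x_1* = 0.5·59/3 = 9.8333, x_2* = 7.375.
Utility at the optimum: U(9.8333, 7.375) = 4.1702.

V = 4.1702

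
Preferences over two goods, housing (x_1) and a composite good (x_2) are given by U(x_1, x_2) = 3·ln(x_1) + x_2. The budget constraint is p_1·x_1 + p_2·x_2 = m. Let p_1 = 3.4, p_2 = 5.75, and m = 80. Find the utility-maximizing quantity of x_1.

Set MRS = p_1/p_2: (3/x_1)/1 = p_1/p_2.
So x_1*(p_1,p_2) = 3·p_2/p_1, independent of income; and x_2* = (m − 3·p_2)/p_2.
At the given prices: x_1* = 3·5.75/3.4 = 5.0735.

x_1* = 5.0735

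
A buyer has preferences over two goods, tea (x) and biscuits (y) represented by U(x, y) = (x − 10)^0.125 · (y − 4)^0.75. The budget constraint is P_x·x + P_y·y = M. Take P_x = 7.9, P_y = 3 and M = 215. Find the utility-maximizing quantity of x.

x* = 12.2423

This is Cobb-Douglas in (x−10, y−4): tangency gives 0.125·P_y·(y−4) = 0.75·P_x·(x−10).
Substituting into the budget: x* = 10 + 1/7·(M − 10·P_x − 4·P_y)/P_x, and y* = 4 + 6/7·(…)/P_y.
Discretionary income = 215 − 10·7.9 − 4·3 = 124; x* = 10 + 1/7·124/7.9 = 12.2423.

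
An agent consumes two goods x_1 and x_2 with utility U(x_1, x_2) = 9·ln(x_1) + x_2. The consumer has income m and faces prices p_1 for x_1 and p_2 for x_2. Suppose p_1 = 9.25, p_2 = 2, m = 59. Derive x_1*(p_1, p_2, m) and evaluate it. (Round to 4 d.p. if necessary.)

x_1* = 1.9459

MU_x_1 = 9/x_1, MU_x_2 = 1. Tangency: 9/x_1 = p_1/p_2.
So x_1*(p_1,p_2) = 9·p_2/p_1, independent of income; and x_2* = (m − 9·p_2)/p_2.
At the given prices: x_1* = 9·2/9.25 = 1.9459.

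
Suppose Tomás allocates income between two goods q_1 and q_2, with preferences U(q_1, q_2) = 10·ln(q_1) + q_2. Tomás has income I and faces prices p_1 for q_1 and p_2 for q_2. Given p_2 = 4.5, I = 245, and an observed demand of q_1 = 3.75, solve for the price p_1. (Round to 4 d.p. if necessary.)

Set MRS = p_1/p_2: (10/q_1)/1 = p_1/p_2.
So q_1*(p_1,p_2) = 10·p_2/p_1, independent of income; and q_2* = (I − 10·p_2)/p_2.
Set q_1* = 3.75 in the demand function and solve for p_1: p_1 = 12.

p_1 = 12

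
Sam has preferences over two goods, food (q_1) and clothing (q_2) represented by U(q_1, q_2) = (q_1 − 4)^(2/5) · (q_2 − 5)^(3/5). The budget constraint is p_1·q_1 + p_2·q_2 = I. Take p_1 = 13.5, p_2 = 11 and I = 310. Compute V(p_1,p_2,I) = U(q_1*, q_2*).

MRS = (2/3)·(q_2−5)/(q_1−4). Tangency with p_1/p_2 gives q_2−5 = (3/2)·(p_1/p_2)·(q_1−4).
Substituting into the budget: q_1* = 4 + 0.4·(I − 4·p_1 − 5·p_2)/p_1, and q_2* = 5 + 0.6·(…)/p_2.
Discretionary income = 310 − 4·13.5 − 5·11 = 201; q_1* = 4 + 0.4·201/13.5 = 9.9556; q_2* = 5 + 0.6·201/11 = 15.9636.
Utility at the optimum: U(9.9556, 15.9636) = 8.589.

V = 8.589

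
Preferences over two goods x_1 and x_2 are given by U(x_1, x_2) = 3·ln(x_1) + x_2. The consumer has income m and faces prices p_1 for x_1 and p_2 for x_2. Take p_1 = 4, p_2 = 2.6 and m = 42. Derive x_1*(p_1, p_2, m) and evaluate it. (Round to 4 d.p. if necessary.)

So x_1*(p_1,p_2) = 3·p_2/p_1, independent of income; and x_2* = (m − 3·p_2)/p_2.
At the given prices: x_1* = 3·2.6/4 = 1.95.

x_1* = 1.95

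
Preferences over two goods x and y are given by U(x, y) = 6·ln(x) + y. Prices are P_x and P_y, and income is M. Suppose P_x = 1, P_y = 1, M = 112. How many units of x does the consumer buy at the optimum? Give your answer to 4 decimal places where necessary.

x* = 6

MU_x = 6/x, MU_y = 1. Tangency: 6/x = P_x/P_y.
So x*(P_x,P_y) = 6·P_y/P_x, independent of income; and y* = (M − 6·P_y)/P_y.
At the given prices: x* = 6·1/1 = 6.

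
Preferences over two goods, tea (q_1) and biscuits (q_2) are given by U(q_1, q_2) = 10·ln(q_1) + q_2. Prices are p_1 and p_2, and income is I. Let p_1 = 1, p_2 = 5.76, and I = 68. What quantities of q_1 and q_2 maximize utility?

MU_q_1 = 10/q_1, MU_q_2 = 1. Tangency: 10/q_1 = p_1/p_2.
So q_1*(p_1,p_2) = 10·p_2/p_1, independent of income; and q_2* = (I − 10·p_2)/p_2.
At the given prices: q_1* = 10·5.76/1 = 57.6, and q_2* = 1.8056.

q_1* = 57.6, q_2* = 1.8056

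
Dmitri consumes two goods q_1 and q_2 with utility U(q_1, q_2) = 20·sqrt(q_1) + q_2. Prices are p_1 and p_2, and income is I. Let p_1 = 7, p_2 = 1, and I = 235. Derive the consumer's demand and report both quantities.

q_1* = 2.0408, q_2* = 220.7143

MU_q_1 = 10/√q_1, MU_q_2 = 1. Tangency: 10/√q_1 = p_1/p_2.
Thus q_1* = (10·p_2/p_1)² — independent of I — with the rest of income spent on q_2.
Plugging in: q_1* = (10·1/7)² = 2.0408, q_2* = 220.7143.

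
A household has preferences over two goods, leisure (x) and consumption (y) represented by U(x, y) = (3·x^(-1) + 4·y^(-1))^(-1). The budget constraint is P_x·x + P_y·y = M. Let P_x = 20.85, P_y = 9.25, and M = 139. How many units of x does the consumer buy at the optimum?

With the ratio pinned down, the budget gives x* = M/(P_x + P_y·(y/x)) and y* = (y/x)·x*.
Numerically y/x = 1.733611, so x* = 139/(20.85 + 9.25·1.733611) = 3.7684.

x* = 3.7684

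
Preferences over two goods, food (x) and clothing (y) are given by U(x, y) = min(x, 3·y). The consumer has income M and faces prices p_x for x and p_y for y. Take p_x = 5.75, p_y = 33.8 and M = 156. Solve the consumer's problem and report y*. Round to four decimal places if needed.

Leontief preferences: the optimum is at the kink where x/3 = y/1, i.e. y = (1/3)·x.
Budget: p_x·x + p_y·(1/3)·x = M, so (3·p_x + p_y)·x = 3·M.
Demand: x*(p_x,p_y,M) = 3·M/(3·p_x + p_y), y* = M/(3·p_x + p_y).
Here 3·5.75 + 33.8 = 51.05, giving y* = 3.0558.

y* = 3.0558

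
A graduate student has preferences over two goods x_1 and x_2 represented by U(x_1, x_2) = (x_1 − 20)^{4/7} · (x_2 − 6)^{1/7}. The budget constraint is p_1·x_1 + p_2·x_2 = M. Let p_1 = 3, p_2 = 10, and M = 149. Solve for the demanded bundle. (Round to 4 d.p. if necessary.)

This is Cobb-Douglas in (x_1−20, x_2−6): tangency gives 4/7·p_2·(x_2−6) = 1/7·p_1·(x_1−20).
After buying the subsistence bundle (20, 6), a share 0.8 of the remaining income goes to x_1: x_1* = 20 + 0.8·(M − 20p_1 − 6p_2)/p_1.
Discretionary income = 149 − 20·3 − 6·10 = 29; x_1* = 20 + 0.8·29/3 = 27.7333; x_2* = 6 + 0.2·29/10 = 6.58.

x_1* = 27.7333, x_2* = 6.58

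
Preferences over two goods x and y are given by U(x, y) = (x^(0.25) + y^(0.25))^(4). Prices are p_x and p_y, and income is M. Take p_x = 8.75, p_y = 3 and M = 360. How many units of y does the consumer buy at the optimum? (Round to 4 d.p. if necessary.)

y* = 70.5923

Numerically y/x = 4.167245, so x* = 360/(8.75 + 3·4.167245) = 16.9398 and y* = 4.167245·16.9398 = 70.5923.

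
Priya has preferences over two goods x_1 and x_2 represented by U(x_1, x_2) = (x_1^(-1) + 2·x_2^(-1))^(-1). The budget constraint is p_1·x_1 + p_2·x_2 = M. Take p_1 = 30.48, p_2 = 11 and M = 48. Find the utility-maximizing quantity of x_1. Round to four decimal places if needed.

MU_x_1 ∝ x_1^(-2), MU_x_2 ∝ 2·x_2^(-2), so MRS = (1/2)·(x_2/x_1)^(2) = p_1/p_2.
Solve for the ratio: x_2/x_1 = [2·p_1/p_2]^(0.5).
Substitute x_2 = (x_2/x_1)·x_1 into the budget: x_1* = M/(p_1 + p_2·(x_2/x_1)).
Numerically x_2/x_1 = 2.354107, so x_1* = 48/(30.48 + 11·2.354107) = 0.8514.

x_1* = 0.8514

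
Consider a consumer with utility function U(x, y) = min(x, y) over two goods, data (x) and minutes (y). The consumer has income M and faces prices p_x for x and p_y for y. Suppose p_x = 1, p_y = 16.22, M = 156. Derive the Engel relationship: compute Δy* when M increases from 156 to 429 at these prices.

Δy* = 15.8537

Leontief preferences: the optimum is at the kink where x/1 = y/1, i.e. y = x.
Budget: p_x·x + p_y·x = M, so (p_x + p_y)·x = M.
Demand: x*(p_x,p_y,M) = M/(p_x + p_y), y* = M/(p_x + p_y).
Here 1 + 16.22 = 17.22, giving y* = 9.0592.
At M' = 429: y* = 24.9129. Change: 24.9129 − 9.0592 = 15.8537.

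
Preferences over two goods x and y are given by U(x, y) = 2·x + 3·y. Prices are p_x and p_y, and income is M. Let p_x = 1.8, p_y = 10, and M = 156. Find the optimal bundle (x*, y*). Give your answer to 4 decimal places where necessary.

Linear utility — the consumer picks whichever good has higher MU/price: 2/1.8 = 1.1111 vs 3/10 = 0.3.
x gives more utility per dollar, so spend all income on x: x* = M/p_x, y* = 0.
Numerically: x* = 86.6667, y* = 0.

x* = 86.6667, y* = 0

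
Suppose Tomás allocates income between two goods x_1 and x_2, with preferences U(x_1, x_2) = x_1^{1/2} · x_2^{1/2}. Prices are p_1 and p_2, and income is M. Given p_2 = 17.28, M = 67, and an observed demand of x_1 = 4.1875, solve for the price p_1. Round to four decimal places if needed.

Tangency: MRS = x_2/x_1 = p_1/p_2.
Rearranging, p_2·x_2 = p_1·x_1. Substituting into the budget gives p_1·x_1·(1 + 1) = M.
Demand: x_1*(p_1,p_2,M) = 0.5·M/p_1 and x_2* = 0.5·M/p_2.
Set x_1* = 4.1875 in the demand function and solve for p_1: p_1 = 8.

p_1 = 8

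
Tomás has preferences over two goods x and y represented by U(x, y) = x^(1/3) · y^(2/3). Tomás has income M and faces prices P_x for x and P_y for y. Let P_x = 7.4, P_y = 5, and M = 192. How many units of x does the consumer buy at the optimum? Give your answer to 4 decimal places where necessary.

MU_x/MU_y = (1/3·y)/(2/3·x); tangency sets this equal to P_x/P_y.
Rearranging, P_y·y = 2·P_x·x. Substituting into the budget gives P_x·x·(1 + 2) = M.
Demand: x*(P_x,P_y,M) = 1/3·M/P_x and y* = 2/3·M/P_y.
At P_x=7.4, P_y=5, M=192: x* = 1/3·192/7.4 = 8.6486.

x* = 8.6486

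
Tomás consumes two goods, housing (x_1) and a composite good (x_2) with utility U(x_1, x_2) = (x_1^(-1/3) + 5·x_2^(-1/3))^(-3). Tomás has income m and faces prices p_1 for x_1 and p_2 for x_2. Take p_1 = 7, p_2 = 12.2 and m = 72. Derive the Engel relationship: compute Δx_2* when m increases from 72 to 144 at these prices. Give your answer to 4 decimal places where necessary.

MRS = MU_x_1/MU_x_2 = (1/5)·(x_2/x_1)^(4/3). Set equal to p_1/p_2.
Hence x_2/x_1 = (5·p_1/p_2)^(1/(4/3)), i.e. raised to the 0.75 power.
With the ratio pinned down, the budget gives x_1* = m/(p_1 + p_2·(x_2/x_1)) and x_2* = (x_2/x_1)·x_1*.
Numerically x_2/x_1 = 2.204353, so x_1* = 72/(7 + 12.2·2.204353) = 2.1243 and x_2* = 2.204353·2.1243 = 4.6828.
At m' = 144: x_2* = 9.3655. Change: 9.3655 − 4.6828 = 4.6828.

Δx_2* = 4.6828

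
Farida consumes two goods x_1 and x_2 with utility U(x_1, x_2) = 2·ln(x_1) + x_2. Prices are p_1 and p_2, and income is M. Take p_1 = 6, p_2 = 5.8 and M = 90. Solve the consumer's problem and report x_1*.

x_1* = 1.9333

MU_x_1 = 2/x_1, MU_x_2 = 1. Tangency: 2/x_1 = p_1/p_2.
So x_1*(p_1,p_2) = 2·p_2/p_1, independent of income; and x_2* = (M − 2·p_2)/p_2.
At the given prices: x_1* = 2·5.8/6 = 1.9333.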